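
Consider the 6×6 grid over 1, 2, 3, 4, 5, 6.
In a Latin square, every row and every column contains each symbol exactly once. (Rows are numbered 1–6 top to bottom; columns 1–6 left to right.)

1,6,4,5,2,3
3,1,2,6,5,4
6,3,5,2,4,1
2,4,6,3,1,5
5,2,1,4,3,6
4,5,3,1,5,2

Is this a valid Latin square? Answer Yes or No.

Column 5 contains 5 twice (at rows 2 and 6), so it is not a permutation.

No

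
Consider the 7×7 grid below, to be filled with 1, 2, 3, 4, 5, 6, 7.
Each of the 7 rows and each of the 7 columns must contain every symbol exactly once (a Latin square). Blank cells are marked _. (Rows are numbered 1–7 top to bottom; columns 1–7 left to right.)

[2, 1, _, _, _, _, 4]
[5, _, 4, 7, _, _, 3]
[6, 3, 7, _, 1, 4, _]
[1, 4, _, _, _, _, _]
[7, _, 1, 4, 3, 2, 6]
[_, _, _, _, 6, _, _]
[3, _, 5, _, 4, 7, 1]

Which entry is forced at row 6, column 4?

Row 2, column 5: row 2 has {3, 4, 5, 7} and column 5 has {1, 3, 4, 6}, leaving only 2.
Row 2, column 2: row 2 has {2, 3, 4, 5, 7} and column 2 has {1, 3, 4}, leaving only 6.
Row 2, column 6: row 2 has {2, 3, 4, 5, 6, 7} and column 6 has {2, 4, 7}, leaving only 1.
Row 5, column 2: row 5 has {1, 2, 3, 4, 6, 7} and column 2 has {1, 3, 4, 6}, leaving only 5.
Row 6, column 1: row 6 has {6} and column 1 has {1, 2, 3, 5, 6, 7}, leaving only 4.
Row 7, column 2: row 7 has {1, 3, 4, 5, 7} and column 2 has {1, 3, 4, 5, 6}, leaving only 2.
Row 6, column 2: row 6 has {4, 6} and column 2 has {1, 2, 3, 4, 5, 6}, leaving only 7.
Row 7, column 4: row 7 has {1, 2, 3, 4, 5, 7} and column 4 has {4, 7}, leaving only 6.
Row 6, column 4 is narrowed to {1, 2, 3, 5}.
If it were 2, then row 4, column 4 would be left with no valid symbol.
If it were 3, then row 4, column 4 would be left with no valid symbol.
If it were 5, then row 4, column 4 would be left with no valid symbol.
So row 6, column 4 must be 1.

1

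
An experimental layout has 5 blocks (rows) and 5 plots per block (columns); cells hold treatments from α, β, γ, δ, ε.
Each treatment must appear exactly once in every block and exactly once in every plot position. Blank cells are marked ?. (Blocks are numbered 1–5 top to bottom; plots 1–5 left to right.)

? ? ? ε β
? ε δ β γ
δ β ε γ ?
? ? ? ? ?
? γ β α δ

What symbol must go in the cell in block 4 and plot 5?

ε

Block 2, plot 1: block 2 has {β, γ, δ, ε} and plot 1 has {δ}, leaving only α.
Block 1, plot 1: block 1 has {β, ε} and plot 1 has {α, δ}, leaving only γ.
Block 1, plot 3: block 1 has {β, γ, ε} and plot 3 has {β, δ, ε}, leaving only α.
Block 1, plot 2: block 1 has {α, β, γ, ε} and plot 2 has {β, γ, ε}, leaving only δ.
Block 3, plot 5: block 3 has {β, γ, δ, ε} and plot 5 has {β, γ, δ}, leaving only α.
Block 4 already has {} and plot 5 already has {α, β, γ, δ}, so block 4, plot 5 must be ε.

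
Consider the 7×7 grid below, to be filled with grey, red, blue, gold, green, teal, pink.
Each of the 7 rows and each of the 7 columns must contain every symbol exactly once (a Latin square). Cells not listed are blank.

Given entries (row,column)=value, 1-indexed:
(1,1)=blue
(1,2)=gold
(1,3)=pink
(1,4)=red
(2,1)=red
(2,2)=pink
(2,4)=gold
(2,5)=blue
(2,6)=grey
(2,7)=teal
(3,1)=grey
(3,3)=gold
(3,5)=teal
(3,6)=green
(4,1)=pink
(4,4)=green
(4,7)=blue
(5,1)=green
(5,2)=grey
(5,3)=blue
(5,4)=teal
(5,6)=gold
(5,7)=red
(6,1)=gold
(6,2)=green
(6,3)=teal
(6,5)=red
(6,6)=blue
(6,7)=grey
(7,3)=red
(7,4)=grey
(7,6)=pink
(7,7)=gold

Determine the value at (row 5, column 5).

pink

Row 5 already has {grey, red, blue, gold, green, teal} and column 5 already has {red, blue, teal}, so row 5, column 5 must be pink.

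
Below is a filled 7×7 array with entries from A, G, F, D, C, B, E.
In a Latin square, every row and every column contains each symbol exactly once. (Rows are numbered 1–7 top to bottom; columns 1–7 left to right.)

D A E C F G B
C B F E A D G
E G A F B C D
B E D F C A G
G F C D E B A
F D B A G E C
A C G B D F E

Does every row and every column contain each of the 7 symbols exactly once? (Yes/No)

Every row is a permutation, but column 7 contains G twice (at rows 2 and 4).

No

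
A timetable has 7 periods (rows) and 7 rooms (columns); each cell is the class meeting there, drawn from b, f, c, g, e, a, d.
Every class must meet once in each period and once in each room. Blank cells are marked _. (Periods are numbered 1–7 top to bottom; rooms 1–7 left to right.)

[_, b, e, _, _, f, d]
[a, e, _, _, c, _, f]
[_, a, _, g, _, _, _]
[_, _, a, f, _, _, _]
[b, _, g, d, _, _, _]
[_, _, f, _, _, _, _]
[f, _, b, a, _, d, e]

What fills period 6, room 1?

Period 1, room 4: period 1 has {b, f, e, d} and room 4 has {f, g, a, d}, leaving only c.
Period 1, room 1: period 1 has {b, f, c, e, d} and room 1 has {b, f, a}, leaving only g.
Period 1, room 5: period 1 has {b, f, c, g, e, d} and room 5 has {c}, leaving only a.
Period 2, room 3: period 2 has {f, c, e, a} and room 3 has {b, f, g, e, a}, leaving only d.
Period 2, room 4: period 2 has {f, c, e, a, d} and room 4 has {f, c, g, a, d}, leaving only b.
Period 2, room 6: period 2 has {b, f, c, e, a, d} and room 6 has {f, d}, leaving only g.
Period 3, room 3: period 3 has {g, a} and room 3 has {b, f, g, e, a, d}, leaving only c.
Period 3, room 7: period 3 has {c, g, a} and room 7 has {f, e, d}, leaving only b.
Period 3, room 6: period 3 has {b, c, g, a} and room 6 has {f, g, d}, leaving only e.
Period 3, room 1: period 3 has {b, c, g, e, a} and room 1 has {b, f, g, a}, leaving only d.
Period 3, room 5: period 3 has {b, c, g, e, a, d} and room 5 has {c, a}, leaving only f.
Period 5, room 5: period 5 has {b, g, d} and room 5 has {f, c, a}, leaving only e.
Period 6, room 4: period 6 has {f} and room 4 has {b, f, c, g, a, d}, leaving only e.
Period 6 already has {f, e} and room 1 already has {b, f, g, a, d}, so period 6, room 1 must be c.

c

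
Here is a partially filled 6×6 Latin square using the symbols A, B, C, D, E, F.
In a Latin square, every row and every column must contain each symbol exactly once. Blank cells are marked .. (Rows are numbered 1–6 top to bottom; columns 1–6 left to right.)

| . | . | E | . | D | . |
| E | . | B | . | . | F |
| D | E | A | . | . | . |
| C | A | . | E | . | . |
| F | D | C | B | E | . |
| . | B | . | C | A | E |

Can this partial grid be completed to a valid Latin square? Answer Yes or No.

Row 6, column 1: row 6 together with column 1 already contain {A, B, C, D, E, F} — every symbol — so nothing can go there. The grid has no valid completion.

No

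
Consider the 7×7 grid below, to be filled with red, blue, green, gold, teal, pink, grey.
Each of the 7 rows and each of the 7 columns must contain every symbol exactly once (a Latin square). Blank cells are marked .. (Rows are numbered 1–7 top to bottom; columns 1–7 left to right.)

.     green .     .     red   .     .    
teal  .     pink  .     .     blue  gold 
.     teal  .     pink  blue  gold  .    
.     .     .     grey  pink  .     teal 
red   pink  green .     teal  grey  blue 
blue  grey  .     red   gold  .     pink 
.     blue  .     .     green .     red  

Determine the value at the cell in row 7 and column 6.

pink

Row 1, column 7: row 1 has {red, green} and column 7 has {red, blue, gold, teal, pink}, leaving only grey.
Row 2, column 2: row 2 has {blue, gold, teal, pink} and column 2 has {blue, green, teal, pink, grey}, leaving only red.
Row 2, column 4: row 2 has {red, blue, gold, teal, pink} and column 4 has {red, pink, grey}, leaving only green.
Row 2, column 5: row 2 has {red, blue, green, gold, teal, pink} and column 5 has {red, blue, green, gold, teal, pink}, leaving only grey.
Row 3, column 7: row 3 has {blue, gold, teal, pink} and column 7 has {red, blue, gold, teal, pink, grey}, leaving only green.
Row 3, column 1: row 3 has {blue, green, gold, teal, pink} and column 1 has {red, blue, teal}, leaving only grey.
Row 3, column 3: row 3 has {blue, green, gold, teal, pink, grey} and column 3 has {green, pink}, leaving only red.
Row 4, column 2: row 4 has {teal, pink, grey} and column 2 has {red, blue, green, teal, pink, grey}, leaving only gold.
Row 4, column 1: row 4 has {gold, teal, pink, grey} and column 1 has {red, blue, teal, grey}, leaving only green.
Row 4, column 3: row 4 has {green, gold, teal, pink, grey} and column 3 has {red, green, pink}, leaving only blue.
Row 4, column 6: row 4 has {blue, green, gold, teal, pink, grey} and column 6 has {blue, gold, grey}, leaving only red.
Row 5, column 4: row 5 has {red, blue, green, teal, pink, grey} and column 4 has {red, green, pink, grey}, leaving only gold.
Row 6, column 3: row 6 has {red, blue, gold, pink, grey} and column 3 has {red, blue, green, pink}, leaving only teal.
Row 1, column 3: row 1 has {red, green, grey} and column 3 has {red, blue, green, teal, pink}, leaving only gold.
Row 1, column 1: row 1 has {red, green, gold, grey} and column 1 has {red, blue, green, teal, grey}, leaving only pink.
Row 1, column 6: row 1 has {red, green, gold, pink, grey} and column 6 has {red, blue, gold, grey}, leaving only teal.
Row 7 already has {red, blue, green} and column 6 already has {red, blue, gold, teal, grey}, so row 7, column 6 must be pink.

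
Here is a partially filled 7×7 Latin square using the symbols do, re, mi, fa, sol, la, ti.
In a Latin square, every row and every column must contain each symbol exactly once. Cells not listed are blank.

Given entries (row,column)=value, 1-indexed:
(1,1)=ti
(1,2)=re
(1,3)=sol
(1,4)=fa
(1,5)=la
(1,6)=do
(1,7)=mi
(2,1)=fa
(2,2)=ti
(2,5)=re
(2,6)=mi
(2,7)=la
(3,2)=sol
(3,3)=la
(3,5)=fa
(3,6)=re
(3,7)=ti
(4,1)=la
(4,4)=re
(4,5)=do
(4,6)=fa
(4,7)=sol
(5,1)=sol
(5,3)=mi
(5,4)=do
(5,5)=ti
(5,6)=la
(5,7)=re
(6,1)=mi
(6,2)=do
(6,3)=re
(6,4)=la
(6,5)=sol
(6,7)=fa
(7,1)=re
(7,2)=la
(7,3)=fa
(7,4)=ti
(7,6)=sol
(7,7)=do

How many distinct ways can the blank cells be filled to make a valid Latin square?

Row 2, column 3: eliminating its row and column leaves {do}.
Row 2, column 4: eliminating its row and column leaves {sol}.
Row 3, column 1: eliminating its row and column leaves {do}.
Row 3, column 4: eliminating its row and column leaves {mi}.
Row 4, column 2: eliminating its row and column leaves {mi}.
Row 4, column 3: eliminating its row and column leaves {ti}.
Row 5, column 2: eliminating its row and column leaves {fa}.
Row 6, column 6: eliminating its row and column leaves {ti}.
Row 7, column 5: eliminating its row and column leaves {mi}.
Only one assignment across all blanks avoids any row or column repeat, giving 1 completion.

1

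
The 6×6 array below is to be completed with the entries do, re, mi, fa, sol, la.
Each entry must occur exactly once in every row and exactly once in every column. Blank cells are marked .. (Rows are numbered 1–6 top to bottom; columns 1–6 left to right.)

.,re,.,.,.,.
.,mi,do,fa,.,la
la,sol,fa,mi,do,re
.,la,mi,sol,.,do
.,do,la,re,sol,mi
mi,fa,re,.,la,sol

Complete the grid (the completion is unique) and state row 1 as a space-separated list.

do re sol la mi fa

Row 1, column 3: row 1 has {re} and column 3 has {do, re, mi, fa, la}, leaving only sol.
Row 1, column 6: row 1 has {re, sol} and column 6 has {do, re, mi, sol, la}, leaving only fa.
Row 1, column 1: row 1 has {re, fa, sol} and column 1 has {mi, la}, leaving only do.
Row 1, column 4: row 1 has {do, re, fa, sol} and column 4 has {re, mi, fa, sol}, leaving only la.
Row 1, column 5: row 1 has {do, re, fa, sol, la} and column 5 has {do, sol, la}, leaving only mi.
So row 1 reads: do re sol la mi fa.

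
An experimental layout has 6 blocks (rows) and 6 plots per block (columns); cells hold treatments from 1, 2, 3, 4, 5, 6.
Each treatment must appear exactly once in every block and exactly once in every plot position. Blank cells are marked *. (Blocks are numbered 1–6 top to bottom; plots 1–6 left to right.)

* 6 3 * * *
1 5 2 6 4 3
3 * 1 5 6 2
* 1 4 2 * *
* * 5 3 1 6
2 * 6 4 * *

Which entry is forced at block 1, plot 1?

Block 1, plot 4: block 1 has {3, 6} and plot 4 has {2, 3, 4, 5, 6}, leaving only 1.
Block 3, plot 2: block 3 has {1, 2, 3, 5, 6} and plot 2 has {1, 5, 6}, leaving only 4.
Block 4, plot 6: block 4 has {1, 2, 4} and plot 6 has {2, 3, 6}, leaving only 5.
Block 1, plot 6: block 1 has {1, 3, 6} and plot 6 has {2, 3, 5, 6}, leaving only 4.
Block 1 already has {1, 3, 4, 6} and plot 1 already has {1, 2, 3}, so block 1, plot 1 must be 5.

5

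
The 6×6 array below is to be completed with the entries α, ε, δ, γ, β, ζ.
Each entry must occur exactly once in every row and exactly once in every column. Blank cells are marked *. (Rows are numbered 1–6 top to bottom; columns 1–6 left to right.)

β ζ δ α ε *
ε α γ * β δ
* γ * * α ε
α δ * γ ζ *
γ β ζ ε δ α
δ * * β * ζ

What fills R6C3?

α

Row 1, column 6: row 1 has {α, ε, δ, β, ζ} and column 6 has {α, ε, δ, ζ}, leaving only γ.
Row 2, column 4: row 2 has {α, ε, δ, γ, β} and column 4 has {α, ε, γ, β}, leaving only ζ.
Row 3, column 1: row 3 has {α, ε, γ} and column 1 has {α, ε, δ, γ, β}, leaving only ζ.
Row 3, column 3: row 3 has {α, ε, γ, ζ} and column 3 has {δ, γ, ζ}, leaving only β.
Row 3, column 4: row 3 has {α, ε, γ, β, ζ} and column 4 has {α, ε, γ, β, ζ}, leaving only δ.
Row 4, column 3: row 4 has {α, δ, γ, ζ} and column 3 has {δ, γ, β, ζ}, leaving only ε.
Row 6 already has {δ, β, ζ} and column 3 already has {ε, δ, γ, β, ζ}, so row 6, column 3 must be α.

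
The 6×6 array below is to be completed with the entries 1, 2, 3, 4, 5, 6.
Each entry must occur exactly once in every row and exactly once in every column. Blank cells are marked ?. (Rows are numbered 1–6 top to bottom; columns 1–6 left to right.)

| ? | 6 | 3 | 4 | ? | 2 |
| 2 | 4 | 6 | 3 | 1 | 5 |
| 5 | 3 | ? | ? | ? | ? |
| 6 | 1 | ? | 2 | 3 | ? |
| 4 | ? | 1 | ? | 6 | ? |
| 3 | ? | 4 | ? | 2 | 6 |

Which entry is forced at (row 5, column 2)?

Row 1, column 1: row 1 has {2, 3, 4, 6} and column 1 has {2, 3, 4, 5, 6}, leaving only 1.
Row 1, column 5: row 1 has {1, 2, 3, 4, 6} and column 5 has {1, 2, 3, 6}, leaving only 5.
Row 3, column 3: row 3 has {3, 5} and column 3 has {1, 3, 4, 6}, leaving only 2.
Row 3, column 5: row 3 has {2, 3, 5} and column 5 has {1, 2, 3, 5, 6}, leaving only 4.
Row 3, column 6: row 3 has {2, 3, 4, 5} and column 6 has {2, 5, 6}, leaving only 1.
Row 3, column 4: row 3 has {1, 2, 3, 4, 5} and column 4 has {2, 3, 4}, leaving only 6.
Row 4, column 3: row 4 has {1, 2, 3, 6} and column 3 has {1, 2, 3, 4, 6}, leaving only 5.
Row 4, column 6: row 4 has {1, 2, 3, 5, 6} and column 6 has {1, 2, 5, 6}, leaving only 4.
Row 5, column 4: row 5 has {1, 4, 6} and column 4 has {2, 3, 4, 6}, leaving only 5.
Row 5 already has {1, 4, 5, 6} and column 2 already has {1, 3, 4, 6}, so row 5, column 2 must be 2.

2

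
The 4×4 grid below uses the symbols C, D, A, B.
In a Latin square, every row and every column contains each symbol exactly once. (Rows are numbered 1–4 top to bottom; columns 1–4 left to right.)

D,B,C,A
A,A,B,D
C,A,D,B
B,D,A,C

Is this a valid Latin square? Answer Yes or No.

Row 2 contains A twice (at columns 1 and 2), so it is not a permutation.

No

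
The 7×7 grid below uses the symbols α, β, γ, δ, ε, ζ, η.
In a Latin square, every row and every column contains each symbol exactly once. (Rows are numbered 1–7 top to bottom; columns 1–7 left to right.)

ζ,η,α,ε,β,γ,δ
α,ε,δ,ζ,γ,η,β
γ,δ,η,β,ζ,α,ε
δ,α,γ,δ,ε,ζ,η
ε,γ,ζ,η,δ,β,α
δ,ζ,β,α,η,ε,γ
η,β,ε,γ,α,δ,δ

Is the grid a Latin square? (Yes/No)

Row 7 contains δ twice (at columns 6 and 7); row 4 is also not a permutation.

No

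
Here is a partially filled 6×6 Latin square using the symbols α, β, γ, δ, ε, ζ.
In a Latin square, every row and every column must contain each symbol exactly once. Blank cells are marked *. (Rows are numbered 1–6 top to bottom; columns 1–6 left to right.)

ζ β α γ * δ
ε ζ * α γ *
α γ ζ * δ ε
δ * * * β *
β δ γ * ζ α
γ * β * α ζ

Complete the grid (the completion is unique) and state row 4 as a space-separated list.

δ α ε ζ β γ

Row 4, column 3: row 4 has {β, δ} and column 3 has {α, β, γ, ζ}, leaving only ε.
Row 4, column 2: row 4 has {β, δ, ε} and column 2 has {β, γ, δ, ζ}, leaving only α.
Row 4, column 4: row 4 has {α, β, δ, ε} and column 4 has {α, γ}, leaving only ζ.
Row 4, column 6: row 4 has {α, β, δ, ε, ζ} and column 6 has {α, δ, ε, ζ}, leaving only γ.
So row 4 reads: δ α ε ζ β γ.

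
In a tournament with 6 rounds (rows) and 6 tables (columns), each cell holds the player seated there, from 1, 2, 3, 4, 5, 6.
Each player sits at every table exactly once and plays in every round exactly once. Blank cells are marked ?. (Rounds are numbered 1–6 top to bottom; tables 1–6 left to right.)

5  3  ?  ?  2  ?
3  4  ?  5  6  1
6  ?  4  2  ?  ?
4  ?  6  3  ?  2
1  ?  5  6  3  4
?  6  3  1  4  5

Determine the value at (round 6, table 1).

Round 6 already has {1, 3, 4, 5, 6} and table 1 already has {1, 3, 4, 5, 6}, so round 6, table 1 must be 2.

2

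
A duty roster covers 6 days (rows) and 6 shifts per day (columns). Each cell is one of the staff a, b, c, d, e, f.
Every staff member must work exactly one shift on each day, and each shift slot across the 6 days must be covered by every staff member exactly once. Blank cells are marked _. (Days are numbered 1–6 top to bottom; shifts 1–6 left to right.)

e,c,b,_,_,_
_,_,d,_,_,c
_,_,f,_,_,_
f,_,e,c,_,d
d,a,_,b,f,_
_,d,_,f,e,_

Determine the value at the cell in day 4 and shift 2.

Day 4 already has {c, d, e, f} and shift 2 already has {a, c, d}, so day 4, shift 2 must be b.

b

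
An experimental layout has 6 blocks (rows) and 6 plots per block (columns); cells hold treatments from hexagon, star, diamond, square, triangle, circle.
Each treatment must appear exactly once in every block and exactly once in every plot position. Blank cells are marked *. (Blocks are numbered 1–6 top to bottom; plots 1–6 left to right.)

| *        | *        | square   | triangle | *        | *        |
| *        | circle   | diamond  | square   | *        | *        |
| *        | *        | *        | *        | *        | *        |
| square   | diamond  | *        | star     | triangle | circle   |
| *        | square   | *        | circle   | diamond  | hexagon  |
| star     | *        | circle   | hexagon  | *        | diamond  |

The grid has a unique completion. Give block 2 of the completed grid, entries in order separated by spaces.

hexagon circle diamond square star triangle

Block 1, plot 6: block 1 has {square, triangle} and plot 6 has {hexagon, diamond, circle}, leaving only star.
Block 2, plot 6: block 2 has {diamond, square, circle} and plot 6 has {hexagon, star, diamond, circle}, leaving only triangle.
Block 2, plot 1: block 2 has {diamond, square, triangle, circle} and plot 1 has {star, square}, leaving only hexagon.
Block 2, plot 5: block 2 has {hexagon, diamond, square, triangle, circle} and plot 5 has {diamond, triangle}, leaving only star.
So block 2 reads: hexagon circle diamond square star triangle.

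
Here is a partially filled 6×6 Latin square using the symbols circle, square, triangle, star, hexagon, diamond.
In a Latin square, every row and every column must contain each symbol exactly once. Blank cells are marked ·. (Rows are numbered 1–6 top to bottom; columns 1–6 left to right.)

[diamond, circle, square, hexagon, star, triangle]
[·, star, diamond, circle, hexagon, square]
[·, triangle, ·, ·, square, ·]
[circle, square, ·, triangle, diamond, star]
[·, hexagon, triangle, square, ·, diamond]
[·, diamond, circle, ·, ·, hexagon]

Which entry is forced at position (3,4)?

diamond

Row 2, column 1: row 2 has {circle, square, star, hexagon, diamond} and column 1 has {circle, diamond}, leaving only triangle.
Row 3, column 6: row 3 has {square, triangle} and column 6 has {square, triangle, star, hexagon, diamond}, leaving only circle.
Row 4, column 3: row 4 has {circle, square, triangle, star, diamond} and column 3 has {circle, square, triangle, diamond}, leaving only hexagon.
Row 3, column 3: row 3 has {circle, square, triangle} and column 3 has {circle, square, triangle, hexagon, diamond}, leaving only star.
Row 3 already has {circle, square, triangle, star} and column 4 already has {circle, square, triangle, hexagon}, so row 3, column 4 must be diamond.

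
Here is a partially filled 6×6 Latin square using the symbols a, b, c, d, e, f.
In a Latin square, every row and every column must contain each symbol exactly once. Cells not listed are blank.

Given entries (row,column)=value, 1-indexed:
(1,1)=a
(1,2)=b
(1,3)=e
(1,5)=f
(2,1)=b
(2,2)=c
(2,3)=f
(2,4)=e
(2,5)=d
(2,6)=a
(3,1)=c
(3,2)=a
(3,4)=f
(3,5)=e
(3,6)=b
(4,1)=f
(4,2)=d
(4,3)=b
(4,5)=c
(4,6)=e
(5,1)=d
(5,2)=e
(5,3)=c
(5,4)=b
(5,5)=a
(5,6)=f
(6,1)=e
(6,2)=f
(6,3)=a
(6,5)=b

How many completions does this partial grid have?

2

Row 1, column 4: eliminating its row and column leaves {c, d}.
Row 1, column 6: eliminating its row and column leaves {c, d}.
Row 3, column 3: eliminating its row and column leaves {d}.
Row 4, column 4: eliminating its row and column leaves {a}.
Row 6, column 4: eliminating its row and column leaves {c, d}.
Row 6, column 6: eliminating its row and column leaves {c, d}.
Enumerating the assignments across these blanks that avoid any row or column repeat gives 2 completions.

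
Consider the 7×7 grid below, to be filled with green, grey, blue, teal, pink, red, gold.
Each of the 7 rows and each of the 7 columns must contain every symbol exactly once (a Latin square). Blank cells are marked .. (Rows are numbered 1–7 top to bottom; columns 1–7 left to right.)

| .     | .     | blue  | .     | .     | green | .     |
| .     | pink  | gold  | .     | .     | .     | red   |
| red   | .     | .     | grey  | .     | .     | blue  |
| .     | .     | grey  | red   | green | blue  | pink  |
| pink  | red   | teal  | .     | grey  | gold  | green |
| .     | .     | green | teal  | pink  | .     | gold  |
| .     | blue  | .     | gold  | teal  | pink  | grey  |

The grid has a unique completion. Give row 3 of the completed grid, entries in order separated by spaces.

Row 3, column 3: row 3 has {grey, blue, red} and column 3 has {green, grey, blue, teal, gold}, leaving only pink.
Row 3, column 5: row 3 has {grey, blue, pink, red} and column 5 has {green, grey, teal, pink}, leaving only gold.
Row 3, column 6: row 3 has {grey, blue, pink, red, gold} and column 6 has {green, blue, pink, gold}, leaving only teal.
Row 3, column 2: row 3 has {grey, blue, teal, pink, red, gold} and column 2 has {blue, pink, red}, leaving only green.
So row 3 reads: red green pink grey gold teal blue.

red green pink grey gold teal blue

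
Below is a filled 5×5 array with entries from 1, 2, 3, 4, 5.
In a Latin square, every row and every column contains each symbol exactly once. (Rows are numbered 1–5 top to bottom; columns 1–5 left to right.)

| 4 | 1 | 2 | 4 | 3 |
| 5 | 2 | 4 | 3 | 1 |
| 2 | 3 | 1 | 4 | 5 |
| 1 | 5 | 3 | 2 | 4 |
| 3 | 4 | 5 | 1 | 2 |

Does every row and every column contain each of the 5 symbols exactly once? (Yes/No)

Row 1 contains 4 twice (at columns 1 and 4), so it is not a permutation.

No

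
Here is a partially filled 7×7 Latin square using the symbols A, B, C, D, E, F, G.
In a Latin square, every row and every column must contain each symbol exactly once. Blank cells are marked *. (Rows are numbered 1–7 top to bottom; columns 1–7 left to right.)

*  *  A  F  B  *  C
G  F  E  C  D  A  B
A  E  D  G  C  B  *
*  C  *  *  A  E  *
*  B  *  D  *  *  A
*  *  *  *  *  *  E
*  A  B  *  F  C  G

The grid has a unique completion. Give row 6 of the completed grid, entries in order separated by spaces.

Row 6, column 5: row 6 has {E} and column 5 has {A, B, C, D, F}, leaving only G.
Row 6, column 2: row 6 has {E, G} and column 2 has {A, B, C, E, F}, leaving only D.
Row 6, column 6: row 6 has {D, E, G} and column 6 has {A, B, C, E}, leaving only F.
Row 6, column 3: row 6 has {D, E, F, G} and column 3 has {A, B, D, E}, leaving only C.
Row 6, column 1: row 6 has {C, D, E, F, G} and column 1 has {A, G}, leaving only B.
Row 6, column 4: row 6 has {B, C, D, E, F, G} and column 4 has {C, D, F, G}, leaving only A.
So row 6 reads: B D C A G F E.

B D C A G F E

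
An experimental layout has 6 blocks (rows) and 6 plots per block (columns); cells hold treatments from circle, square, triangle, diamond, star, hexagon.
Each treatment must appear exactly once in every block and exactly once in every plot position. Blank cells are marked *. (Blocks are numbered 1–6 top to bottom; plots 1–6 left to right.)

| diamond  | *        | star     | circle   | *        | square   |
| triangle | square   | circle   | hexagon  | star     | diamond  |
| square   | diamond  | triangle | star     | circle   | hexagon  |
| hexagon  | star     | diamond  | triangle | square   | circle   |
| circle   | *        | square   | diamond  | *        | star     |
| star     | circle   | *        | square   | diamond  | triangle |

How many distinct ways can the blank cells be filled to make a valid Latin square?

Block 1, plot 2: eliminating its block and plot leaves {triangle, hexagon}.
Block 1, plot 5: eliminating its block and plot leaves {triangle, hexagon}.
Block 5, plot 2: eliminating its block and plot leaves {triangle, hexagon}.
Block 5, plot 5: eliminating its block and plot leaves {triangle, hexagon}.
Block 6, plot 3: eliminating its block and plot leaves {hexagon}.
Enumerating the assignments across these blanks that avoid any block or plot repeat gives 2 completions.

2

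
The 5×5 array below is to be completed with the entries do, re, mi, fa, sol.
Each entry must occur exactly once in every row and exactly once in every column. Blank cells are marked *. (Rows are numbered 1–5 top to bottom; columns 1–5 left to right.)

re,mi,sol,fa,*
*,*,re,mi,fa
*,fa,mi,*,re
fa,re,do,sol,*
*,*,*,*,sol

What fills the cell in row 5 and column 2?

Row 5 already has {sol} and column 2 already has {re, mi, fa}, so row 5, column 2 must be do.

do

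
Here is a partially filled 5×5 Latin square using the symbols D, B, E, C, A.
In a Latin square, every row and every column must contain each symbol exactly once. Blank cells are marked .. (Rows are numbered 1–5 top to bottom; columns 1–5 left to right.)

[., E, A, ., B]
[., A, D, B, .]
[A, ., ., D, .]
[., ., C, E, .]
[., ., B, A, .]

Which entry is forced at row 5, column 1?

Row 1, column 4: row 1 has {B, E, A} and column 4 has {D, B, E, A}, leaving only C.
Row 1, column 1: row 1 has {B, E, C, A} and column 1 has {A}, leaving only D.
Row 3, column 3: row 3 has {D, A} and column 3 has {D, B, C, A}, leaving only E.
Row 3, column 5: row 3 has {D, E, A} and column 5 has {B}, leaving only C.
Row 2, column 5: row 2 has {D, B, A} and column 5 has {B, C}, leaving only E.
Row 2, column 1: row 2 has {D, B, E, A} and column 1 has {D, A}, leaving only C.
Row 5 already has {B, A} and column 1 already has {D, C, A}, so row 5, column 1 must be E.

E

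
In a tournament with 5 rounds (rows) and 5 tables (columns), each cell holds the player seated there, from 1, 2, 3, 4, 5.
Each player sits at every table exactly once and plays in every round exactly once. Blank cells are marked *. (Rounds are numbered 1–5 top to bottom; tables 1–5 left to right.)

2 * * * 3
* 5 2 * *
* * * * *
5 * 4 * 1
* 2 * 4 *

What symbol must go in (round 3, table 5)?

2

Round 2, table 5: round 2 has {2, 5} and table 5 has {1, 3}, leaving only 4.
Round 4, table 2: round 4 has {1, 4, 5} and table 2 has {2, 5}, leaving only 3.
Round 4, table 4: round 4 has {1, 3, 4, 5} and table 4 has {4}, leaving only 2.
Round 5, table 5: round 5 has {2, 4} and table 5 has {1, 3, 4}, leaving only 5.
Round 3 already has {} and table 5 already has {1, 3, 4, 5}, so round 3, table 5 must be 2.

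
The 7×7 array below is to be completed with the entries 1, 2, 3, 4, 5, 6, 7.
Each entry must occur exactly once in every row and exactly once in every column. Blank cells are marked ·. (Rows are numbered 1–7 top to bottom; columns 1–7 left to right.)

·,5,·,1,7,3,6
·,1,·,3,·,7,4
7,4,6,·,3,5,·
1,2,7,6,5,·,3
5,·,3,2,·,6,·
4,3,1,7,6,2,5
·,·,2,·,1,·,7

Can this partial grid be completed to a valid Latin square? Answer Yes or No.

No

Row 3, column 4: row 3 together with column 4 already contain {1, 2, 3, 4, 5, 6, 7} — every symbol — so nothing can go there. The grid has no valid completion.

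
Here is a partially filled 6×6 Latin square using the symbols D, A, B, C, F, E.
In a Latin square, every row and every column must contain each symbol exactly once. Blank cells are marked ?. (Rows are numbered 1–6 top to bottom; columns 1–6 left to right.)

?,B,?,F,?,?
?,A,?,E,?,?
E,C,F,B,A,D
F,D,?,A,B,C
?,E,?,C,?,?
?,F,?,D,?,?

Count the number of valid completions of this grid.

Row 1, column 1: eliminating its row and column leaves {D, A, C}.
Row 1, column 3: eliminating its row and column leaves {D, A, C, E}.
Row 1, column 5: eliminating its row and column leaves {D, C, E}.
Row 1, column 6: eliminating its row and column leaves {A, E}.
Row 2, column 1: eliminating its row and column leaves {D, B, C}.
Row 2, column 3: eliminating its row and column leaves {D, B, C}.
Row 2, column 5: eliminating its row and column leaves {D, C, F}.
Row 2, column 6: eliminating its row and column leaves {B, F}.
Row 4, column 3: eliminating its row and column leaves {E}.
Row 5, column 1: eliminating its row and column leaves {D, A, B}.
Row 5, column 3: eliminating its row and column leaves {D, A, B}.
Row 5, column 5: eliminating its row and column leaves {D, F}.
Row 5, column 6: eliminating its row and column leaves {A, B, F}.
Row 6, column 1: eliminating its row and column leaves {A, B, C}.
Row 6, column 3: eliminating its row and column leaves {A, B, C, E}.
Row 6, column 5: eliminating its row and column leaves {C, E}.
Row 6, column 6: eliminating its row and column leaves {A, B, E}.
Enumerating the assignments across these blanks that avoid any row or column repeat gives 20 completions.

20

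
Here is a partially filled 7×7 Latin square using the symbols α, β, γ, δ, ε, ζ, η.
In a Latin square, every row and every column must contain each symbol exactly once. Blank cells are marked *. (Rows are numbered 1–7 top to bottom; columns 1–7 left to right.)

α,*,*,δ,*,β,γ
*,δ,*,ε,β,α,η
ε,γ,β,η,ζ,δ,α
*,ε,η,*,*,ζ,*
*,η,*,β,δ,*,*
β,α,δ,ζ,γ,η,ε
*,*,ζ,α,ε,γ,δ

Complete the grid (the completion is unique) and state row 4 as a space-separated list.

Row 4, column 4: row 4 has {ε, ζ, η} and column 4 has {α, β, δ, ε, ζ, η}, leaving only γ.
Row 4, column 1: row 4 has {γ, ε, ζ, η} and column 1 has {α, β, ε}, leaving only δ.
Row 4, column 5: row 4 has {γ, δ, ε, ζ, η} and column 5 has {β, γ, δ, ε, ζ}, leaving only α.
Row 4, column 7: row 4 has {α, γ, δ, ε, ζ, η} and column 7 has {α, γ, δ, ε, η}, leaving only β.
So row 4 reads: δ ε η γ α ζ β.

δ ε η γ α ζ β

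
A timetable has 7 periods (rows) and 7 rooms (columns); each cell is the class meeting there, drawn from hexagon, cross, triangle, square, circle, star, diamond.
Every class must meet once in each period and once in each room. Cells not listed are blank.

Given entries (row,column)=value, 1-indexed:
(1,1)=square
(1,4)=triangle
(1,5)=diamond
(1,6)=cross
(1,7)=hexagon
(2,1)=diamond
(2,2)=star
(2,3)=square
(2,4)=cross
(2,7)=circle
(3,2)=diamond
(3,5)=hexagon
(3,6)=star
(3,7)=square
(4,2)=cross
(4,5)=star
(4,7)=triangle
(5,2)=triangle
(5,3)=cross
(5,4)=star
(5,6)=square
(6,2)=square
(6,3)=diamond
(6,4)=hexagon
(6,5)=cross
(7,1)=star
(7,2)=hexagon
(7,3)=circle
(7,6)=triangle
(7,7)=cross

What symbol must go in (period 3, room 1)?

Period 1, room 2: period 1 has {hexagon, cross, triangle, square, diamond} and room 2 has {hexagon, cross, triangle, square, star, diamond}, leaving only circle.
Period 1, room 3: period 1 has {hexagon, cross, triangle, square, circle, diamond} and room 3 has {cross, square, circle, diamond}, leaving only star.
Period 2, room 5: period 2 has {cross, square, circle, star, diamond} and room 5 has {hexagon, cross, star, diamond}, leaving only triangle.
Period 2, room 6: period 2 has {cross, triangle, square, circle, star, diamond} and room 6 has {cross, triangle, square, star}, leaving only hexagon.
Period 3, room 3: period 3 has {hexagon, square, star, diamond} and room 3 has {cross, square, circle, star, diamond}, leaving only triangle.
Period 3, room 4: period 3 has {hexagon, triangle, square, star, diamond} and room 4 has {hexagon, cross, triangle, star}, leaving only circle.
Period 3 already has {hexagon, triangle, square, circle, star, diamond} and room 1 already has {square, star, diamond}, so period 3, room 1 must be cross.

cross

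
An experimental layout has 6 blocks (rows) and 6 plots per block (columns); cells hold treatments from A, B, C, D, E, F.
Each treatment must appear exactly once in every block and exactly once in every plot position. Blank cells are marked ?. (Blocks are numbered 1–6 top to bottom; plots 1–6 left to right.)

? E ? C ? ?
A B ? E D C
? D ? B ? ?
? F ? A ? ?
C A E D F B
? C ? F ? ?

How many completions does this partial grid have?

Block 1, plot 1: eliminating its block and plot leaves {B, D, F}.
Block 1, plot 3: eliminating its block and plot leaves {A, B, D, F}.
Block 1, plot 5: eliminating its block and plot leaves {A, B}.
Block 1, plot 6: eliminating its block and plot leaves {A, D, F}.
Block 2, plot 3: eliminating its block and plot leaves {F}.
Block 3, plot 1: eliminating its block and plot leaves {E, F}.
Block 3, plot 3: eliminating its block and plot leaves {A, C, F}.
Block 3, plot 5: eliminating its block and plot leaves {A, C, E}.
Block 3, plot 6: eliminating its block and plot leaves {A, E, F}.
Block 4, plot 1: eliminating its block and plot leaves {B, D, E}.
Block 4, plot 3: eliminating its block and plot leaves {B, C, D}.
Block 4, plot 5: eliminating its block and plot leaves {B, C, E}.
Block 4, plot 6: eliminating its block and plot leaves {D, E}.
Block 6, plot 1: eliminating its block and plot leaves {B, D, E}.
Block 6, plot 3: eliminating its block and plot leaves {A, B, D}.
Block 6, plot 5: eliminating its block and plot leaves {A, B, E}.
Block 6, plot 6: eliminating its block and plot leaves {A, D, E}.
Enumerating the assignments across these blanks that avoid any block or plot repeat gives 14 completions.

14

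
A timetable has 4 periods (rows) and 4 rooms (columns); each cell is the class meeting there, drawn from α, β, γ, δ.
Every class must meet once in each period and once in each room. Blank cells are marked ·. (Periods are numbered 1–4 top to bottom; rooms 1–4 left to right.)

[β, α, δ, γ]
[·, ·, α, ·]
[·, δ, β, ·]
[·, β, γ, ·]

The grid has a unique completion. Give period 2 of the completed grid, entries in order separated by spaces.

Period 2, room 2: period 2 has {α} and room 2 has {α, β, δ}, leaving only γ.
Period 2, room 1: period 2 has {α, γ} and room 1 has {β}, leaving only δ.
Period 2, room 4: period 2 has {α, γ, δ} and room 4 has {γ}, leaving only β.
So period 2 reads: δ γ α β.

δ γ α β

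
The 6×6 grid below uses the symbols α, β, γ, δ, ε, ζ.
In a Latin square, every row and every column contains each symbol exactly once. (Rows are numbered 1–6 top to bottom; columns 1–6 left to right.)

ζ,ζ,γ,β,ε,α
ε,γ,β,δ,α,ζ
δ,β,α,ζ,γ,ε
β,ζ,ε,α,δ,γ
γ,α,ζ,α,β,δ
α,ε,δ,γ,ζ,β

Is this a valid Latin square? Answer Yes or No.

No

Row 5 contains α twice (at columns 2 and 4); row 1 is also not a permutation.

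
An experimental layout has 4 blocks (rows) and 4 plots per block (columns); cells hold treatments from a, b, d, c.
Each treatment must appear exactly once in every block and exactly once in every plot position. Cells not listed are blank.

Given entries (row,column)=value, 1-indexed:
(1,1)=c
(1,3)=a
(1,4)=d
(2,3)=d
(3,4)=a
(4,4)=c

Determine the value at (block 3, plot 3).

Block 1, plot 2: block 1 has {a, d, c} and plot 2 has {}, leaving only b.
Block 2, plot 4: block 2 has {d} and plot 4 has {a, d, c}, leaving only b.
Block 2, plot 1: block 2 has {b, d} and plot 1 has {c}, leaving only a.
Block 2, plot 2: block 2 has {a, b, d} and plot 2 has {b}, leaving only c.
Block 3, plot 2: block 3 has {a} and plot 2 has {b, c}, leaving only d.
Block 3, plot 1: block 3 has {a, d} and plot 1 has {a, c}, leaving only b.
Block 3 already has {a, b, d} and plot 3 already has {a, d}, so block 3, plot 3 must be c.

c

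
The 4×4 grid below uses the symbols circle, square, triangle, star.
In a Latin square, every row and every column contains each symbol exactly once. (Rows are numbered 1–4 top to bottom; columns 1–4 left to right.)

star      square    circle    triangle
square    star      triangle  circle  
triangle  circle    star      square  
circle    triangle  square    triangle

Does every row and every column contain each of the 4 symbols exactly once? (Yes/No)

Column 4 contains triangle twice (at rows 1 and 4), so it is not a permutation.

No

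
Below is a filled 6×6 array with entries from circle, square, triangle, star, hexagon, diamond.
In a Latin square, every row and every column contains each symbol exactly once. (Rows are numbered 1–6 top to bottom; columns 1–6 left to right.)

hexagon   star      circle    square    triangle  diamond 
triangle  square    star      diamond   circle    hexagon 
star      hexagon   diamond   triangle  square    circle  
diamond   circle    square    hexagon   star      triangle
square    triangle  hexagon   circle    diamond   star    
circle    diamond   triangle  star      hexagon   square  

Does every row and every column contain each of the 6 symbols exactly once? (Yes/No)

Each row is a permutation of the 6 symbols, and so is each column.

Yes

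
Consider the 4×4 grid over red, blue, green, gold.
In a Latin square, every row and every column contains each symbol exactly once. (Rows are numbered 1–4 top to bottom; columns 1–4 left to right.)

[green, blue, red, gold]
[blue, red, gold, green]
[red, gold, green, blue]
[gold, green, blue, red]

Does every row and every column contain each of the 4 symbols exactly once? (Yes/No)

Yes

Each row is a permutation of the 4 symbols, and so is each column.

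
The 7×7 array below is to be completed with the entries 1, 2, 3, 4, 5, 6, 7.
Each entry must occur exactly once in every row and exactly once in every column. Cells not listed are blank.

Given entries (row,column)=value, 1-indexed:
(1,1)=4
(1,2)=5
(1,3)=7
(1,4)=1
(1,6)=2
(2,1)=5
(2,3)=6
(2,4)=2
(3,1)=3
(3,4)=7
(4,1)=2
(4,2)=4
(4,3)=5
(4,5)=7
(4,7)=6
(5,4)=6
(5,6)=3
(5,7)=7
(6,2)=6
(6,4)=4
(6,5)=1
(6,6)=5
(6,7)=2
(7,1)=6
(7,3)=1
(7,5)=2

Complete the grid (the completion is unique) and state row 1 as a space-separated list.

4 5 7 1 6 2 3

Row 1, column 7: row 1 has {1, 2, 4, 5, 7} and column 7 has {2, 6, 7}, leaving only 3.
Row 1, column 5: row 1 has {1, 2, 3, 4, 5, 7} and column 5 has {1, 2, 7}, leaving only 6.
So row 1 reads: 4 5 7 1 6 2 3.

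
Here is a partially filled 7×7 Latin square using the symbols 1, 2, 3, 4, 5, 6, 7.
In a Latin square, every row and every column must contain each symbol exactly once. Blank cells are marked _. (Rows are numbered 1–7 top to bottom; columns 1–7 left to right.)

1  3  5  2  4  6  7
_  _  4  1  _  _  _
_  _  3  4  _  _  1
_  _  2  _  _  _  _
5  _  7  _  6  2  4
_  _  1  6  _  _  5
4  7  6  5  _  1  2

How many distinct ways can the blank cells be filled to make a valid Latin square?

Row 2, column 1: eliminating its row and column leaves {2, 3, 6, 7}.
Row 2, column 2: eliminating its row and column leaves {2, 5, 6}.
Row 2, column 5: eliminating its row and column leaves {2, 3, 5, 7}.
Row 2, column 6: eliminating its row and column leaves {3, 5, 7}.
Row 2, column 7: eliminating its row and column leaves {3, 6}.
Row 3, column 1: eliminating its row and column leaves {2, 6, 7}.
Row 3, column 2: eliminating its row and column leaves {2, 5, 6}.
Row 3, column 5: eliminating its row and column leaves {2, 5, 7}.
Row 3, column 6: eliminating its row and column leaves {5, 7}.
Row 4, column 1: eliminating its row and column leaves {3, 6, 7}.
Row 4, column 2: eliminating its row and column leaves {1, 4, 5, 6}.
Row 4, column 4: eliminating its row and column leaves {3, 7}.
Row 4, column 5: eliminating its row and column leaves {1, 3, 5, 7}.
Row 4, column 6: eliminating its row and column leaves {3, 4, 5, 7}.
Row 4, column 7: eliminating its row and column leaves {3, 6}.
Row 5, column 2: eliminating its row and column leaves {1}.
Row 5, column 4: eliminating its row and column leaves {3}.
Row 6, column 1: eliminating its row and column leaves {2, 3, 7}.
Row 6, column 2: eliminating its row and column leaves {2, 4}.
Row 6, column 5: eliminating its row and column leaves {2, 3, 7}.
Row 6, column 6: eliminating its row and column leaves {3, 4, 7}.
Row 7, column 5: eliminating its row and column leaves {3}.
Enumerating the assignments across these blanks that avoid any row or column repeat gives 11 completions.

11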